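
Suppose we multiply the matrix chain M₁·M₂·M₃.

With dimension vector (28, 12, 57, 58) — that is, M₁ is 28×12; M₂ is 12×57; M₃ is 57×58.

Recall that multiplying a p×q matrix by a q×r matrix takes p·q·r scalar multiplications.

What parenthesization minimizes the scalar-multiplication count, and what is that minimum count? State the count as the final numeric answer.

(M₁·(M₂·M₃)): cost 59160.
((M₁·M₂)·M₃): cost 111720.
Optimal: (M₁·(M₂·M₃)) with cost 59160.

59160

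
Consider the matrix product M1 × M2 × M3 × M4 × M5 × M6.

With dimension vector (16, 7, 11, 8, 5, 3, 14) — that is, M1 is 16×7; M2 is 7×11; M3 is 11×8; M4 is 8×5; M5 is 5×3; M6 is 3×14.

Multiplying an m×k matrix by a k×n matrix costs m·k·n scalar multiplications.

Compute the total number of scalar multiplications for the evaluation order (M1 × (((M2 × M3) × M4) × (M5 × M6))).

(M2 × M3): 7×11 by 11×8 → 7×8, cost 7·11·8 = 616
((M2 × M3) × M4): 7×8 by 8×5 → 7×5, cost 7·8·5 = 280; cumulative 896
(M5 × M6): 5×3 by 3×14 → 5×14, cost 5·3·14 = 210
(((M2 × M3) × M4) × (M5 × M6)): 7×5 by 5×14 → 7×14, cost 7·5·14 = 490; cumulative 1596
(M1 × (((M2 × M3) × M4) × (M5 × M6))): 16×7 by 7×14 → 16×14, cost 16·7·14 = 1568; cumulative 3164
Total: 3164 scalar multiplications.

3164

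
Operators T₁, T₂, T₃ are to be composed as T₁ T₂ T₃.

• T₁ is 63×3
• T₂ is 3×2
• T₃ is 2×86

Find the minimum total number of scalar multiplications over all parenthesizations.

Order (T₁ (T₂ T₃)): (T₂ T₃): 3×2 by 2×86 → 3×86, cost 3·2·86 = 516; (T₁ (T₂ T₃)): 63×3 by 3×86 → 63×86, cost 63·3·86 = 16254; cumulative 16770. Total 16770.
Order ((T₁ T₂) T₃): (T₁ T₂): 63×3 by 3×2 → 63×2, cost 63·3·2 = 378; ((T₁ T₂) T₃): 63×2 by 2×86 → 63×86, cost 63·2·86 = 10836; cumulative 11214. Total 11214.
Minimum: 11214.

11214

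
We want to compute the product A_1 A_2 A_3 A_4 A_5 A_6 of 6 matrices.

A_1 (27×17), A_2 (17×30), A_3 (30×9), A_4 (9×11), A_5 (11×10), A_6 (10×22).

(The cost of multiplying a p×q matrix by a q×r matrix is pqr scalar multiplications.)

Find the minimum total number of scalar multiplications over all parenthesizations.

17037

Adjacent pairs: A_1A_2 = 27·17·30 = 13770; A_2A_3 = 17·30·9 = 4590; A_3A_4 = 30·9·11 = 2970; A_4A_5 = 9·11·10 = 990; A_5A_6 = 11·10·22 = 2420.
Length 3: A_1..A_3: k=1: 0+4590+27·17·9=8721; k=2: 13770+0+27·30·9=21060 → min 8721 | A_2..A_4: k=2: 0+2970+17·30·11=8580; k=3: 4590+0+17·9·11=6273 → min 6273 | A_3..A_5: k=3: 0+990+30·9·10=3690; k=4: 2970+0+30·11·10=6270 → min 3690 | A_4..A_6: k=4: 0+2420+9·11·22=4598; k=5: 990+0+9·10·22=2970 → min 2970.
Length 4: A_1..A_4: k=1: 0+6273+27·17·11=11322; k=2: 13770+2970+27·30·11=25650; k=3: 8721+0+27·9·11=11394 → min 11322 | A_2..A_5: k=2: 0+3690+17·30·10=8790; k=3: 4590+990+17·9·10=7110; k=4: 6273+0+17·11·10=8143 → min 7110 | A_3..A_6: k=3: 0+2970+30·9·22=8910; k=4: 2970+2420+30·11·22=12650; k=5: 3690+0+30·10·22=10290 → min 8910.
Length 5: A_1..A_5: k=1: 0+7110+27·17·10=11700; k=2: 13770+3690+27·30·10=25560; k=3: 8721+990+27·9·10=12141; k=4: 11322+0+27·11·10=14292 → min 11700 | A_2..A_6: k=2: 0+8910+17·30·22=20130; k=3: 4590+2970+17·9·22=10926; k=4: 6273+2420+17·11·22=12807; k=5: 7110+0+17·10·22=10850 → min 10850.
Length 6: A_1..A_6: k=1: 0+10850+27·17·22=20948; k=2: 13770+8910+27·30·22=40500; k=3: 8721+2970+27·9·22=17037; k=4: 11322+2420+27·11·22=20276; k=5: 11700+0+27·10·22=17640 → min 17037.
Optimal order: ((A_1 (A_2 A_3)) ((A_4 A_5) A_6)) with cost 17037.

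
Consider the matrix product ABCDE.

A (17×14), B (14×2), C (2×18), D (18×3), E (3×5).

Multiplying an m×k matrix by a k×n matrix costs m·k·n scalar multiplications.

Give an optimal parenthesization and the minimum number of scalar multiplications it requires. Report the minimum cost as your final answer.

Adjacent pairs: AB = 17·14·2 = 476; BC = 14·2·18 = 504; CD = 2·18·3 = 108; DE = 18·3·5 = 270.
Length 3: A..C: k=1: 0+504+17·14·18=4788; k=2: 476+0+17·2·18=1088 → min 1088 | B..D: k=2: 0+108+14·2·3=192; k=3: 504+0+14·18·3=1260 → min 192 | C..E: k=3: 0+270+2·18·5=450; k=4: 108+0+2·3·5=138 → min 138.
Length 4: A..D: k=1: 0+192+17·14·3=906; k=2: 476+108+17·2·3=686; k=3: 1088+0+17·18·3=2006 → min 686 | B..E: k=2: 0+138+14·2·5=278; k=3: 504+270+14·18·5=2034; k=4: 192+0+14·3·5=402 → min 278.
Length 5: A..E: k=1: 0+278+17·14·5=1468; k=2: 476+138+17·2·5=784; k=3: 1088+270+17·18·5=2888; k=4: 686+0+17·3·5=941 → min 784.
Optimal parenthesization: ((AB)((CD)E)) with cost 784.

784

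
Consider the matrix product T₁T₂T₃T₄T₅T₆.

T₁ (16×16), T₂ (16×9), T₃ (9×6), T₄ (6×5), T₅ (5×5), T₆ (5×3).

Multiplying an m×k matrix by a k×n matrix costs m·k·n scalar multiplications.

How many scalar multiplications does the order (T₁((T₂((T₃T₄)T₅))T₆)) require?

(T₃T₄): 9×6 by 6×5 → 9×5, cost 9·6·5 = 270
((T₃T₄)T₅): 9×5 by 5×5 → 9×5, cost 9·5·5 = 225; cumulative 495
(T₂((T₃T₄)T₅)): 16×9 by 9×5 → 16×5, cost 16·9·5 = 720; cumulative 1215
((T₂((T₃T₄)T₅))T₆): 16×5 by 5×3 → 16×3, cost 16·5·3 = 240; cumulative 1455
(T₁((T₂((T₃T₄)T₅))T₆)): 16×16 by 16×3 → 16×3, cost 16·16·3 = 768; cumulative 2223
Total: 2223 scalar multiplications.

2223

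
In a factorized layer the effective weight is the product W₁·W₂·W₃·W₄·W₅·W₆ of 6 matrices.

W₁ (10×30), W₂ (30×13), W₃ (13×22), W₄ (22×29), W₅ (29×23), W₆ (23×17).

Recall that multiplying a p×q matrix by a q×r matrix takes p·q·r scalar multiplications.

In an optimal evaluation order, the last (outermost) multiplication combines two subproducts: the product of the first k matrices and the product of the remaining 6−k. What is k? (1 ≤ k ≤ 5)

Adjacent pairs: W₁W₂ = 10·30·13 = 3900; W₂W₃ = 30·13·22 = 8580; W₃W₄ = 13·22·29 = 8294; W₄W₅ = 22·29·23 = 14674; W₅W₆ = 29·23·17 = 11339.
Length 3: W₁..W₃: k=1: 0+8580+10·30·22=15180; k=2: 3900+0+10·13·22=6760 → min 6760 | W₂..W₄: k=2: 0+8294+30·13·29=19604; k=3: 8580+0+30·22·29=27720 → min 19604 | W₃..W₅: k=3: 0+14674+13·22·23=21252; k=4: 8294+0+13·29·23=16965 → min 16965 | W₄..W₆: k=4: 0+11339+22·29·17=22185; k=5: 14674+0+22·23·17=23276 → min 22185.
Length 4: W₁..W₄: k=1: 0+19604+10·30·29=28304; k=2: 3900+8294+10·13·29=15964; k=3: 6760+0+10·22·29=13140 → min 13140 | W₂..W₅: k=2: 0+16965+30·13·23=25935; k=3: 8580+14674+30·22·23=38434; k=4: 19604+0+30·29·23=39614 → min 25935 | W₃..W₆: k=3: 0+22185+13·22·17=27047; k=4: 8294+11339+13·29·17=26042; k=5: 16965+0+13·23·17=22048 → min 22048.
Length 5: W₁..W₅: k=1: 0+25935+10·30·23=32835; k=2: 3900+16965+10·13·23=23855; k=3: 6760+14674+10·22·23=26494; k=4: 13140+0+10·29·23=19810 → min 19810 | W₂..W₆: k=2: 0+22048+30·13·17=28678; k=3: 8580+22185+30·22·17=41985; k=4: 19604+11339+30·29·17=45733; k=5: 25935+0+30·23·17=37665 → min 28678.
Top-level splits: k=1: (W₁..W₁)·(W₂..W₆) → 0+28678+10·30·17 = 33778; k=2: (W₁..W₂)·(W₃..W₆) → 3900+22048+10·13·17 = 28158; k=3: (W₁..W₃)·(W₄..W₆) → 6760+22185+10·22·17 = 32685; k=4: (W₁..W₄)·(W₅..W₆) → 13140+11339+10·29·17 = 29409; k=5: (W₁..W₅)·(W₆..W₆) → 19810+0+10·23·17 = 23720.
Best split is after W₅, i.e. k = 5.

5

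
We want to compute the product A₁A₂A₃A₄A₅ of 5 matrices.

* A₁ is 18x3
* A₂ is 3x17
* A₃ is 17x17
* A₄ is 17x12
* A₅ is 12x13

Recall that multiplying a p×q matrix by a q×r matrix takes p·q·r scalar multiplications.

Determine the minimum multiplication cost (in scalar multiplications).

Adjacent pairs: A₁A₂ = 18·3·17 = 918; A₂A₃ = 3·17·17 = 867; A₃A₄ = 17·17·12 = 3468; A₄A₅ = 17·12·13 = 2652.
Length 3: A₁..A₃: k=1: 0+867+18·3·17=1785; k=2: 918+0+18·17·17=6120 → min 1785 | A₂..A₄: k=2: 0+3468+3·17·12=4080; k=3: 867+0+3·17·12=1479 → min 1479 | A₃..A₅: k=3: 0+2652+17·17·13=6409; k=4: 3468+0+17·12·13=6120 → min 6120.
Length 4: A₁..A₄: k=1: 0+1479+18·3·12=2127; k=2: 918+3468+18·17·12=8058; k=3: 1785+0+18·17·12=5457 → min 2127 | A₂..A₅: k=2: 0+6120+3·17·13=6783; k=3: 867+2652+3·17·13=4182; k=4: 1479+0+3·12·13=1947 → min 1947.
Length 5: A₁..A₅: k=1: 0+1947+18·3·13=2649; k=2: 918+6120+18·17·13=11016; k=3: 1785+2652+18·17·13=8415; k=4: 2127+0+18·12·13=4935 → min 2649.
Optimal order: (A₁(((A₂A₃)A₄)A₅)) with cost 2649.

2649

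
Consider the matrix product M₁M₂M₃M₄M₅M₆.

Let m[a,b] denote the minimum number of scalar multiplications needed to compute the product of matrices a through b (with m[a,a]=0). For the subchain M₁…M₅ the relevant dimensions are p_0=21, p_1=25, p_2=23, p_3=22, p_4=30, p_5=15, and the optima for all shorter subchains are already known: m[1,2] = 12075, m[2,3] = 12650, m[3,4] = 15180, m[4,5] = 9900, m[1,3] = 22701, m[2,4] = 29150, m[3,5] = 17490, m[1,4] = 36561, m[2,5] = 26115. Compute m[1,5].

33990

m[1,5] = min over k∈[1,4] of m[1,k]+m[k+1,5]+p_{0}·p_k·p_{5}.
k=1: 0 + 26115 + 21·25·15 = 33990; k=2: 12075 + 17490 + 21·23·15 = 36810; k=3: 22701 + 9900 + 21·22·15 = 39531; k=4: 36561 + 0 + 21·30·15 = 46011.
Minimum: 33990 at k=1.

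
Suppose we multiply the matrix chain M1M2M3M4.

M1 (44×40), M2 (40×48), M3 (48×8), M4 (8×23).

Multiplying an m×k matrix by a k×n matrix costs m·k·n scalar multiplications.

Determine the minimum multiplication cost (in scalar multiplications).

Adjacent pairs: M1M2 = 44·40·48 = 84480; M2M3 = 40·48·8 = 15360; M3M4 = 48·8·23 = 8832.
Length 3: M1..M3: k=1: 0+15360+44·40·8=29440; k=2: 84480+0+44·48·8=101376 → min 29440 | M2..M4: k=2: 0+8832+40·48·23=52992; k=3: 15360+0+40·8·23=22720 → min 22720.
Length 4: M1..M4: k=1: 0+22720+44·40·23=63200; k=2: 84480+8832+44·48·23=141888; k=3: 29440+0+44·8·23=37536 → min 37536.
Optimal order: ((M1(M2M3))M4) with cost 37536.

37536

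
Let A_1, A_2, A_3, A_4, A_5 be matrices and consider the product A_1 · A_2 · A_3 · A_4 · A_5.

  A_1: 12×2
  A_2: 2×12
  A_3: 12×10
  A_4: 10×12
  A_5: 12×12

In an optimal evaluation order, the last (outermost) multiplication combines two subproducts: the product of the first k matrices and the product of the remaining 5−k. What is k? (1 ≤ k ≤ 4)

1

Adjacent pairs: A_1A_2 = 12·2·12 = 288; A_2A_3 = 2·12·10 = 240; A_3A_4 = 12·10·12 = 1440; A_4A_5 = 10·12·12 = 1440.
Length 3: A_1..A_3: k=1: 0+240+12·2·10=480; k=2: 288+0+12·12·10=1728 → min 480 | A_2..A_4: k=2: 0+1440+2·12·12=1728; k=3: 240+0+2·10·12=480 → min 480 | A_3..A_5: k=3: 0+1440+12·10·12=2880; k=4: 1440+0+12·12·12=3168 → min 2880.
Length 4: A_1..A_4: k=1: 0+480+12·2·12=768; k=2: 288+1440+12·12·12=3456; k=3: 480+0+12·10·12=1920 → min 768 | A_2..A_5: k=2: 0+2880+2·12·12=3168; k=3: 240+1440+2·10·12=1920; k=4: 480+0+2·12·12=768 → min 768.
Top-level splits: k=1: (A_1..A_1)·(A_2..A_5) → 0+768+12·2·12 = 1056; k=2: (A_1..A_2)·(A_3..A_5) → 288+2880+12·12·12 = 4896; k=3: (A_1..A_3)·(A_4..A_5) → 480+1440+12·10·12 = 3360; k=4: (A_1..A_4)·(A_5..A_5) → 768+0+12·12·12 = 2496.
Best split is after A_1, i.e. k = 1.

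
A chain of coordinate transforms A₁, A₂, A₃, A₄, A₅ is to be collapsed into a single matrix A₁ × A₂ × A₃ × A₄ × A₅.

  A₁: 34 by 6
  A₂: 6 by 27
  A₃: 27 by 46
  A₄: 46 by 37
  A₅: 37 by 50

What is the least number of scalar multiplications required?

38964

Adjacent pairs: A₁A₂ = 34·6·27 = 5508; A₂A₃ = 6·27·46 = 7452; A₃A₄ = 27·46·37 = 45954; A₄A₅ = 46·37·50 = 85100.
Length 3: A₁..A₃: k=1: 0+7452+34·6·46=16836; k=2: 5508+0+34·27·46=47736 → min 16836 | A₂..A₄: k=2: 0+45954+6·27·37=51948; k=3: 7452+0+6·46·37=17664 → min 17664 | A₃..A₅: k=3: 0+85100+27·46·50=147200; k=4: 45954+0+27·37·50=95904 → min 95904.
Length 4: A₁..A₄: k=1: 0+17664+34·6·37=25212; k=2: 5508+45954+34·27·37=85428; k=3: 16836+0+34·46·37=74704 → min 25212 | A₂..A₅: k=2: 0+95904+6·27·50=104004; k=3: 7452+85100+6·46·50=106352; k=4: 17664+0+6·37·50=28764 → min 28764.
Length 5: A₁..A₅: k=1: 0+28764+34·6·50=38964; k=2: 5508+95904+34·27·50=147312; k=3: 16836+85100+34·46·50=180136; k=4: 25212+0+34·37·50=88112 → min 38964.
Optimal order: (A₁ × (((A₂ × A₃) × A₄) × A₅)) with cost 38964.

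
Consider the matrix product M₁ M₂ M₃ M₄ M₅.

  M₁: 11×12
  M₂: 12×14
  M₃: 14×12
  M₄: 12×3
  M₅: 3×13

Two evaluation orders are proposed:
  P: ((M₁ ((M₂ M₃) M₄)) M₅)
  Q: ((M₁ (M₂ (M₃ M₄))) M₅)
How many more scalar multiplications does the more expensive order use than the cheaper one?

Order P = ((M₁ ((M₂ M₃) M₄)) M₅): (M₂ M₃): 12×14 by 14×12 → 12×12, cost 12·14·12 = 2016; ((M₂ M₃) M₄): 12×12 by 12×3 → 12×3, cost 12·12·3 = 432; cumulative 2448; (M₁ ((M₂ M₃) M₄)): 11×12 by 12×3 → 11×3, cost 11·12·3 = 396; cumulative 2844; ((M₁ ((M₂ M₃) M₄)) M₅): 11×3 by 3×13 → 11×13, cost 11·3·13 = 429; cumulative 3273. Total 3273.
Order Q = ((M₁ (M₂ (M₃ M₄))) M₅): (M₃ M₄): 14×12 by 12×3 → 14×3, cost 14·12·3 = 504; (M₂ (M₃ M₄)): 12×14 by 14×3 → 12×3, cost 12·14·3 = 504; cumulative 1008; (M₁ (M₂ (M₃ M₄))): 11×12 by 12×3 → 11×3, cost 11·12·3 = 396; cumulative 1404; ((M₁ (M₂ (M₃ M₄))) M₅): 11×3 by 3×13 → 11×13, cost 11·3·13 = 429; cumulative 1833. Total 1833.
Difference: |3273 − 1833| = 1440.

1440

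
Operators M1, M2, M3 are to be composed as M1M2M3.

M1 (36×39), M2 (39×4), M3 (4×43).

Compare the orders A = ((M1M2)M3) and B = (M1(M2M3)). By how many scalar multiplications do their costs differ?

Order A = ((M1M2)M3): (M1M2): 36×39 by 39×4 → 36×4, cost 36·39·4 = 5616; ((M1M2)M3): 36×4 by 4×43 → 36×43, cost 36·4·43 = 6192; cumulative 11808. Total 11808.
Order B = (M1(M2M3)): (M2M3): 39×4 by 4×43 → 39×43, cost 39·4·43 = 6708; (M1(M2M3)): 36×39 by 39×43 → 36×43, cost 36·39·43 = 60372; cumulative 67080. Total 67080.
Difference: |11808 − 67080| = 55272.

55272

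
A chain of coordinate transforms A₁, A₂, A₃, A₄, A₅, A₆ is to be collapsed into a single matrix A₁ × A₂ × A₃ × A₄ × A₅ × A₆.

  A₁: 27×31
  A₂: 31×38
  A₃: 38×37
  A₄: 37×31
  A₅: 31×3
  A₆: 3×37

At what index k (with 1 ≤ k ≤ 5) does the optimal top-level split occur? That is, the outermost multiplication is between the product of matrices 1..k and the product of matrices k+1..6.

Adjacent pairs: A₁A₂ = 27·31·38 = 31806; A₂A₃ = 31·38·37 = 43586; A₃A₄ = 38·37·31 = 43586; A₄A₅ = 37·31·3 = 3441; A₅A₆ = 31·3·37 = 3441.
Length 3: A₁..A₃: k=1: 0+43586+27·31·37=74555; k=2: 31806+0+27·38·37=69768 → min 69768 | A₂..A₄: k=2: 0+43586+31·38·31=80104; k=3: 43586+0+31·37·31=79143 → min 79143 | A₃..A₅: k=3: 0+3441+38·37·3=7659; k=4: 43586+0+38·31·3=47120 → min 7659 | A₄..A₆: k=4: 0+3441+37·31·37=45880; k=5: 3441+0+37·3·37=7548 → min 7548.
Length 4: A₁..A₄: k=1: 0+79143+27·31·31=105090; k=2: 31806+43586+27·38·31=107198; k=3: 69768+0+27·37·31=100737 → min 100737 | A₂..A₅: k=2: 0+7659+31·38·3=11193; k=3: 43586+3441+31·37·3=50468; k=4: 79143+0+31·31·3=82026 → min 11193 | A₃..A₆: k=3: 0+7548+38·37·37=59570; k=4: 43586+3441+38·31·37=90613; k=5: 7659+0+38·3·37=11877 → min 11877.
Length 5: A₁..A₅: k=1: 0+11193+27·31·3=13704; k=2: 31806+7659+27·38·3=42543; k=3: 69768+3441+27·37·3=76206; k=4: 100737+0+27·31·3=103248 → min 13704 | A₂..A₆: k=2: 0+11877+31·38·37=55463; k=3: 43586+7548+31·37·37=93573; k=4: 79143+3441+31·31·37=118141; k=5: 11193+0+31·3·37=14634 → min 14634.
Top-level splits: k=1: (A₁..A₁)·(A₂..A₆) → 0+14634+27·31·37 = 45603; k=2: (A₁..A₂)·(A₃..A₆) → 31806+11877+27·38·37 = 81645; k=3: (A₁..A₃)·(A₄..A₆) → 69768+7548+27·37·37 = 114279; k=4: (A₁..A₄)·(A₅..A₆) → 100737+3441+27·31·37 = 135147; k=5: (A₁..A₅)·(A₆..A₆) → 13704+0+27·3·37 = 16701.
Best split is after A₅, i.e. k = 5.

5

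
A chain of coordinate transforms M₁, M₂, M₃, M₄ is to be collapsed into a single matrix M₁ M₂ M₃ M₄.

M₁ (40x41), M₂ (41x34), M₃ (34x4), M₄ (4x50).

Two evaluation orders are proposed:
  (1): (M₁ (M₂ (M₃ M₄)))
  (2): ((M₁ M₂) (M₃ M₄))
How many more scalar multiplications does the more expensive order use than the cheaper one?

Order (1) = (M₁ (M₂ (M₃ M₄))): (M₃ M₄): 34×4 by 4×50 → 34×50, cost 34·4·50 = 6800; (M₂ (M₃ M₄)): 41×34 by 34×50 → 41×50, cost 41·34·50 = 69700; cumulative 76500; (M₁ (M₂ (M₃ M₄))): 40×41 by 41×50 → 40×50, cost 40·41·50 = 82000; cumulative 158500. Total 158500.
Order (2) = ((M₁ M₂) (M₃ M₄)): (M₁ M₂): 40×41 by 41×34 → 40×34, cost 40·41·34 = 55760; (M₃ M₄): 34×4 by 4×50 → 34×50, cost 34·4·50 = 6800; ((M₁ M₂) (M₃ M₄)): 40×34 by 34×50 → 40×50, cost 40·34·50 = 68000; cumulative 130560. Total 130560.
Difference: |158500 − 130560| = 27940.

27940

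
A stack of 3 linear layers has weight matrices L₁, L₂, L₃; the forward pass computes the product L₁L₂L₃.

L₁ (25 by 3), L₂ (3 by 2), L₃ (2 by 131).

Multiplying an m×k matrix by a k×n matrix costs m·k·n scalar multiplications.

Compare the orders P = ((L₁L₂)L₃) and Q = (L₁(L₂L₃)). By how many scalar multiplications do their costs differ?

3911

Order P = ((L₁L₂)L₃): (L₁L₂): 25×3 by 3×2 → 25×2, cost 25·3·2 = 150; ((L₁L₂)L₃): 25×2 by 2×131 → 25×131, cost 25·2·131 = 6550; cumulative 6700. Total 6700.
Order Q = (L₁(L₂L₃)): (L₂L₃): 3×2 by 2×131 → 3×131, cost 3·2·131 = 786; (L₁(L₂L₃)): 25×3 by 3×131 → 25×131, cost 25·3·131 = 9825; cumulative 10611. Total 10611.
Difference: |6700 − 10611| = 3911.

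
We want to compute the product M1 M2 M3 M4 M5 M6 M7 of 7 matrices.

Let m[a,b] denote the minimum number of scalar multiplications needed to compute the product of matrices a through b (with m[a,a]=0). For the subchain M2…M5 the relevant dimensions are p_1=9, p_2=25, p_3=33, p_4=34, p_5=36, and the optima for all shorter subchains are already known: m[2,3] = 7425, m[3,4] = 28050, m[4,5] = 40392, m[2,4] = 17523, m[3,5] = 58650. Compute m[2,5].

28539

m[2,5] = min over k∈[2,4] of m[2,k]+m[k+1,5]+p_{1}·p_k·p_{5}.
k=2: 0 + 58650 + 9·25·36 = 66750; k=3: 7425 + 40392 + 9·33·36 = 58509; k=4: 17523 + 0 + 9·34·36 = 28539.
Minimum: 28539 at k=4.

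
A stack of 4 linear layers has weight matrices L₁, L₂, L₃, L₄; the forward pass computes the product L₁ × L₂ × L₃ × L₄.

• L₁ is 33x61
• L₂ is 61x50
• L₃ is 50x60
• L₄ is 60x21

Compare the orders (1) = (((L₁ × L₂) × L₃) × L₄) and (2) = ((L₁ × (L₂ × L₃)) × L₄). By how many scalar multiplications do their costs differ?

Order (1) = (((L₁ × L₂) × L₃) × L₄): (L₁ × L₂): 33×61 by 61×50 → 33×50, cost 33·61·50 = 100650; ((L₁ × L₂) × L₃): 33×50 by 50×60 → 33×60, cost 33·50·60 = 99000; cumulative 199650; (((L₁ × L₂) × L₃) × L₄): 33×60 by 60×21 → 33×21, cost 33·60·21 = 41580; cumulative 241230. Total 241230.
Order (2) = ((L₁ × (L₂ × L₃)) × L₄): (L₂ × L₃): 61×50 by 50×60 → 61×60, cost 61·50·60 = 183000; (L₁ × (L₂ × L₃)): 33×61 by 61×60 → 33×60, cost 33·61·60 = 120780; cumulative 303780; ((L₁ × (L₂ × L₃)) × L₄): 33×60 by 60×21 → 33×21, cost 33·60·21 = 41580; cumulative 345360. Total 345360.
Difference: |241230 − 345360| = 104130.

104130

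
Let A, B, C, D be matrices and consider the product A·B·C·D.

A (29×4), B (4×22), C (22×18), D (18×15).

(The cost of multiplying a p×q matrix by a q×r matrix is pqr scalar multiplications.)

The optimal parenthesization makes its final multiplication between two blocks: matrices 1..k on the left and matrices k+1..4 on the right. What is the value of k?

Adjacent pairs: AB = 29·4·22 = 2552; BC = 4·22·18 = 1584; CD = 22·18·15 = 5940.
Length 3: A..C: k=1: 0+1584+29·4·18=3672; k=2: 2552+0+29·22·18=14036 → min 3672 | B..D: k=2: 0+5940+4·22·15=7260; k=3: 1584+0+4·18·15=2664 → min 2664.
Top-level splits: k=1: (A..A)·(B..D) → 0+2664+29·4·15 = 4404; k=2: (A..B)·(C..D) → 2552+5940+29·22·15 = 18062; k=3: (A..C)·(D..D) → 3672+0+29·18·15 = 11502.
Best split is after A, i.e. k = 1.

1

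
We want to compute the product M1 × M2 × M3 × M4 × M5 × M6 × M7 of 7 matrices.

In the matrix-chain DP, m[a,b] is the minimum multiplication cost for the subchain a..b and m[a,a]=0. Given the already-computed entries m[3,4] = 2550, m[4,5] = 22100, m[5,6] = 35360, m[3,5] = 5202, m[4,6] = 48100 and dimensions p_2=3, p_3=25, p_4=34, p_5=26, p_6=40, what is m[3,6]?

8322

m[3,6] = min over k∈[3,5] of m[3,k]+m[k+1,6]+p_{2}·p_k·p_{6}.
k=3: 0 + 48100 + 3·25·40 = 51100; k=4: 2550 + 35360 + 3·34·40 = 41990; k=5: 5202 + 0 + 3·26·40 = 8322.
Minimum: 8322 at k=5.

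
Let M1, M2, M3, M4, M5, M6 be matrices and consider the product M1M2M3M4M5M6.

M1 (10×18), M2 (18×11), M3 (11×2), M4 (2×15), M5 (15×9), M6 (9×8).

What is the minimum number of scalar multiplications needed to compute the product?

Adjacent pairs: M1M2 = 10·18·11 = 1980; M2M3 = 18·11·2 = 396; M3M4 = 11·2·15 = 330; M4M5 = 2·15·9 = 270; M5M6 = 15·9·8 = 1080.
Length 3: M1..M3: k=1: 0+396+10·18·2=756; k=2: 1980+0+10·11·2=2200 → min 756 | M2..M4: k=2: 0+330+18·11·15=3300; k=3: 396+0+18·2·15=936 → min 936 | M3..M5: k=3: 0+270+11·2·9=468; k=4: 330+0+11·15·9=1815 → min 468 | M4..M6: k=4: 0+1080+2·15·8=1320; k=5: 270+0+2·9·8=414 → min 414.
Length 4: M1..M4: k=1: 0+936+10·18·15=3636; k=2: 1980+330+10·11·15=3960; k=3: 756+0+10·2·15=1056 → min 1056 | M2..M5: k=2: 0+468+18·11·9=2250; k=3: 396+270+18·2·9=990; k=4: 936+0+18·15·9=3366 → min 990 | M3..M6: k=3: 0+414+11·2·8=590; k=4: 330+1080+11·15·8=2730; k=5: 468+0+11·9·8=1260 → min 590.
Length 5: M1..M5: k=1: 0+990+10·18·9=2610; k=2: 1980+468+10·11·9=3438; k=3: 756+270+10·2·9=1206; k=4: 1056+0+10·15·9=2406 → min 1206 | M2..M6: k=2: 0+590+18·11·8=2174; k=3: 396+414+18·2·8=1098; k=4: 936+1080+18·15·8=4176; k=5: 990+0+18·9·8=2286 → min 1098.
Length 6: M1..M6: k=1: 0+1098+10·18·8=2538; k=2: 1980+590+10·11·8=3450; k=3: 756+414+10·2·8=1330; k=4: 1056+1080+10·15·8=3336; k=5: 1206+0+10·9·8=1926 → min 1330.
Optimal order: ((M1(M2M3))((M4M5)M6)) with cost 1330.

1330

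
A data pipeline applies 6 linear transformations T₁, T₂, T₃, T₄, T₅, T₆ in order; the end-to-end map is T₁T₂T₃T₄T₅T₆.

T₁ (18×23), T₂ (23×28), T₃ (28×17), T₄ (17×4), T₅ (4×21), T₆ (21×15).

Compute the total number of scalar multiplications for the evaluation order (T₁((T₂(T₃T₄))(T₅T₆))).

13330

(T₃T₄): 28×17 by 17×4 → 28×4, cost 28·17·4 = 1904
(T₂(T₃T₄)): 23×28 by 28×4 → 23×4, cost 23·28·4 = 2576; cumulative 4480
(T₅T₆): 4×21 by 21×15 → 4×15, cost 4·21·15 = 1260
((T₂(T₃T₄))(T₅T₆)): 23×4 by 4×15 → 23×15, cost 23·4·15 = 1380; cumulative 7120
(T₁((T₂(T₃T₄))(T₅T₆))): 18×23 by 23×15 → 18×15, cost 18·23·15 = 6210; cumulative 13330
Total: 13330 scalar multiplications.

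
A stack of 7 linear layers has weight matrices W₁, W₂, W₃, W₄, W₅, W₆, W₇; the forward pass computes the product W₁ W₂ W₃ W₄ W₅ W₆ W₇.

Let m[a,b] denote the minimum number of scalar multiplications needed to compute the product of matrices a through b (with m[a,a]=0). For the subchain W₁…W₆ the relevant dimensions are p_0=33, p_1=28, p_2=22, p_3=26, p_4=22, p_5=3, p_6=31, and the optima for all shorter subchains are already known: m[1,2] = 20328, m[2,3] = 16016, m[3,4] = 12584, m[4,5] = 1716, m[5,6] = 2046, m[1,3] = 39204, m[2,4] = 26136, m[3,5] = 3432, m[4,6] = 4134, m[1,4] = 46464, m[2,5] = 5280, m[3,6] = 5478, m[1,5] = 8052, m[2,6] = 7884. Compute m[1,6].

11121

m[1,6] = min over k∈[1,5] of m[1,k]+m[k+1,6]+p_{0}·p_k·p_{6}.
k=1: 0 + 7884 + 33·28·31 = 36528; k=2: 20328 + 5478 + 33·22·31 = 48312; k=3: 39204 + 4134 + 33·26·31 = 69936; k=4: 46464 + 2046 + 33·22·31 = 71016; k=5: 8052 + 0 + 33·3·31 = 11121.
Minimum: 11121 at k=5.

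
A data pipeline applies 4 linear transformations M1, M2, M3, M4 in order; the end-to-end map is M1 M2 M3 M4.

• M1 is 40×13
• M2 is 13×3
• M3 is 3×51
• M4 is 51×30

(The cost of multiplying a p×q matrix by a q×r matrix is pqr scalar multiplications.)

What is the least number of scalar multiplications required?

9750

Adjacent pairs: M1M2 = 40·13·3 = 1560; M2M3 = 13·3·51 = 1989; M3M4 = 3·51·30 = 4590.
Length 3: M1..M3: k=1: 0+1989+40·13·51=28509; k=2: 1560+0+40·3·51=7680 → min 7680 | M2..M4: k=2: 0+4590+13·3·30=5760; k=3: 1989+0+13·51·30=21879 → min 5760.
Length 4: M1..M4: k=1: 0+5760+40·13·30=21360; k=2: 1560+4590+40·3·30=9750; k=3: 7680+0+40·51·30=68880 → min 9750.
Optimal order: ((M1 M2) (M3 M4)) with cost 9750.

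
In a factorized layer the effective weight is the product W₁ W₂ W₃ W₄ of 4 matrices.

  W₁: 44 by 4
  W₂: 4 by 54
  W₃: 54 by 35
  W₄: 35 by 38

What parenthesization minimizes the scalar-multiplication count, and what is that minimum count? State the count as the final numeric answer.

Adjacent pairs: W₁W₂ = 44·4·54 = 9504; W₂W₃ = 4·54·35 = 7560; W₃W₄ = 54·35·38 = 71820.
Length 3: W₁..W₃: k=1: 0+7560+44·4·35=13720; k=2: 9504+0+44·54·35=92664 → min 13720 | W₂..W₄: k=2: 0+71820+4·54·38=80028; k=3: 7560+0+4·35·38=12880 → min 12880.
Length 4: W₁..W₄: k=1: 0+12880+44·4·38=19568; k=2: 9504+71820+44·54·38=171612; k=3: 13720+0+44·35·38=72240 → min 19568.
Optimal parenthesization: (W₁ ((W₂ W₃) W₄)) with cost 19568.

19568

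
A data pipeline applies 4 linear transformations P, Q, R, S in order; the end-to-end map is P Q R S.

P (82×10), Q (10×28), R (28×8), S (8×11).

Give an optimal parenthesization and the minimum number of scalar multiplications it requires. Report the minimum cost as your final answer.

12140

Adjacent pairs: PQ = 82·10·28 = 22960; QR = 10·28·8 = 2240; RS = 28·8·11 = 2464.
Length 3: P..R: k=1: 0+2240+82·10·8=8800; k=2: 22960+0+82·28·8=41328 → min 8800 | Q..S: k=2: 0+2464+10·28·11=5544; k=3: 2240+0+10·8·11=3120 → min 3120.
Length 4: P..S: k=1: 0+3120+82·10·11=12140; k=2: 22960+2464+82·28·11=50680; k=3: 8800+0+82·8·11=16016 → min 12140.
Optimal parenthesization: (P ((Q R) S)) with cost 12140.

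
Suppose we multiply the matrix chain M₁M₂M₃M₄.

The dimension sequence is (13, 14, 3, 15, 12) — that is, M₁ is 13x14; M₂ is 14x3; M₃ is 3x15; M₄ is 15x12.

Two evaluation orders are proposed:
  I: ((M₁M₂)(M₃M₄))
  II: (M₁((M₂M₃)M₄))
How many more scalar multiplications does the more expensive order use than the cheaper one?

Order I = ((M₁M₂)(M₃M₄)): (M₁M₂): 13×14 by 14×3 → 13×3, cost 13·14·3 = 546; (M₃M₄): 3×15 by 15×12 → 3×12, cost 3·15·12 = 540; ((M₁M₂)(M₃M₄)): 13×3 by 3×12 → 13×12, cost 13·3·12 = 468; cumulative 1554. Total 1554.
Order II = (M₁((M₂M₃)M₄)): (M₂M₃): 14×3 by 3×15 → 14×15, cost 14·3·15 = 630; ((M₂M₃)M₄): 14×15 by 15×12 → 14×12, cost 14·15·12 = 2520; cumulative 3150; (M₁((M₂M₃)M₄)): 13×14 by 14×12 → 13×12, cost 13·14·12 = 2184; cumulative 5334. Total 5334.
Difference: |1554 − 5334| = 3780.

3780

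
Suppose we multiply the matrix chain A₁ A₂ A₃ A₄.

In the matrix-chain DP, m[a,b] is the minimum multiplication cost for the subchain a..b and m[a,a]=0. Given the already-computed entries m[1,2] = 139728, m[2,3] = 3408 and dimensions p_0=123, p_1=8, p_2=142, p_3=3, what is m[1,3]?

m[1,3] = min over k∈[1,2] of m[1,k]+m[k+1,3]+p_{0}·p_k·p_{3}.
k=1: 0 + 3408 + 123·8·3 = 6360; k=2: 139728 + 0 + 123·142·3 = 192126.
Minimum: 6360 at k=1.

6360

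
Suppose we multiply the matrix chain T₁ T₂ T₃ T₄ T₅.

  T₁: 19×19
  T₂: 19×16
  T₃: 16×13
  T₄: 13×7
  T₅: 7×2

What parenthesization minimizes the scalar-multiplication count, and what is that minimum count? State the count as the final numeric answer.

Adjacent pairs: T₁T₂ = 19·19·16 = 5776; T₂T₃ = 19·16·13 = 3952; T₃T₄ = 16·13·7 = 1456; T₄T₅ = 13·7·2 = 182.
Length 3: T₁..T₃: k=1: 0+3952+19·19·13=8645; k=2: 5776+0+19·16·13=9728 → min 8645 | T₂..T₄: k=2: 0+1456+19·16·7=3584; k=3: 3952+0+19·13·7=5681 → min 3584 | T₃..T₅: k=3: 0+182+16·13·2=598; k=4: 1456+0+16·7·2=1680 → min 598.
Length 4: T₁..T₄: k=1: 0+3584+19·19·7=6111; k=2: 5776+1456+19·16·7=9360; k=3: 8645+0+19·13·7=10374 → min 6111 | T₂..T₅: k=2: 0+598+19·16·2=1206; k=3: 3952+182+19·13·2=4628; k=4: 3584+0+19·7·2=3850 → min 1206.
Length 5: T₁..T₅: k=1: 0+1206+19·19·2=1928; k=2: 5776+598+19·16·2=6982; k=3: 8645+182+19·13·2=9321; k=4: 6111+0+19·7·2=6377 → min 1928.
Optimal parenthesization: (T₁ (T₂ (T₃ (T₄ T₅)))) with cost 1928.

1928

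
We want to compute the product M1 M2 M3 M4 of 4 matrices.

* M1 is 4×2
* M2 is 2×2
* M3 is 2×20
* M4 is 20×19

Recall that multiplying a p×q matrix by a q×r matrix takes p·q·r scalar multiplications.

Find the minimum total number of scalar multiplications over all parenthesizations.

928

Adjacent pairs: M1M2 = 4·2·2 = 16; M2M3 = 2·2·20 = 80; M3M4 = 2·20·19 = 760.
Length 3: M1..M3: k=1: 0+80+4·2·20=240; k=2: 16+0+4·2·20=176 → min 176 | M2..M4: k=2: 0+760+2·2·19=836; k=3: 80+0+2·20·19=840 → min 836.
Length 4: M1..M4: k=1: 0+836+4·2·19=988; k=2: 16+760+4·2·19=928; k=3: 176+0+4·20·19=1696 → min 928.
Optimal order: ((M1 M2) (M3 M4)) with cost 928.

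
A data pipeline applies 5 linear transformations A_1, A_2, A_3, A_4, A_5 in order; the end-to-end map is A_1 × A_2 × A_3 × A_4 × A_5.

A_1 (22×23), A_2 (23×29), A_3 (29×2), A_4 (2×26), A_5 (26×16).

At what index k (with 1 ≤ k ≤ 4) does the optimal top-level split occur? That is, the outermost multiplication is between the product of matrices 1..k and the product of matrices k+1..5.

Adjacent pairs: A_1A_2 = 22·23·29 = 14674; A_2A_3 = 23·29·2 = 1334; A_3A_4 = 29·2·26 = 1508; A_4A_5 = 2·26·16 = 832.
Length 3: A_1..A_3: k=1: 0+1334+22·23·2=2346; k=2: 14674+0+22·29·2=15950 → min 2346 | A_2..A_4: k=2: 0+1508+23·29·26=18850; k=3: 1334+0+23·2·26=2530 → min 2530 | A_3..A_5: k=3: 0+832+29·2·16=1760; k=4: 1508+0+29·26·16=13572 → min 1760.
Length 4: A_1..A_4: k=1: 0+2530+22·23·26=15686; k=2: 14674+1508+22·29·26=32770; k=3: 2346+0+22·2·26=3490 → min 3490 | A_2..A_5: k=2: 0+1760+23·29·16=12432; k=3: 1334+832+23·2·16=2902; k=4: 2530+0+23·26·16=12098 → min 2902.
Top-level splits: k=1: (A_1..A_1)·(A_2..A_5) → 0+2902+22·23·16 = 10998; k=2: (A_1..A_2)·(A_3..A_5) → 14674+1760+22·29·16 = 26642; k=3: (A_1..A_3)·(A_4..A_5) → 2346+832+22·2·16 = 3882; k=4: (A_1..A_4)·(A_5..A_5) → 3490+0+22·26·16 = 12642.
Best split is after A_3, i.e. k = 3.

3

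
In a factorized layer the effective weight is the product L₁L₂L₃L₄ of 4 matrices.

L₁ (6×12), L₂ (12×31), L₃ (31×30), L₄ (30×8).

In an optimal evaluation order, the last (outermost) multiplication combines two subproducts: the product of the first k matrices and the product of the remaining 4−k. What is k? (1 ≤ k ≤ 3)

Adjacent pairs: L₁L₂ = 6·12·31 = 2232; L₂L₃ = 12·31·30 = 11160; L₃L₄ = 31·30·8 = 7440.
Length 3: L₁..L₃: k=1: 0+11160+6·12·30=13320; k=2: 2232+0+6·31·30=7812 → min 7812 | L₂..L₄: k=2: 0+7440+12·31·8=10416; k=3: 11160+0+12·30·8=14040 → min 10416.
Top-level splits: k=1: (L₁..L₁)·(L₂..L₄) → 0+10416+6·12·8 = 10992; k=2: (L₁..L₂)·(L₃..L₄) → 2232+7440+6·31·8 = 11160; k=3: (L₁..L₃)·(L₄..L₄) → 7812+0+6·30·8 = 9252.
Best split is after L₃, i.e. k = 3.

3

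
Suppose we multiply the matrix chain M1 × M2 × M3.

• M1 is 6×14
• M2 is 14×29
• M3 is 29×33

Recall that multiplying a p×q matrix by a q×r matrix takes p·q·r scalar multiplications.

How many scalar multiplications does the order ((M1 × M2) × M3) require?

(M1 × M2): 6×14 by 14×29 → 6×29, cost 6·14·29 = 2436
((M1 × M2) × M3): 6×29 by 29×33 → 6×33, cost 6·29·33 = 5742; cumulative 8178
Total: 8178 scalar multiplications.

8178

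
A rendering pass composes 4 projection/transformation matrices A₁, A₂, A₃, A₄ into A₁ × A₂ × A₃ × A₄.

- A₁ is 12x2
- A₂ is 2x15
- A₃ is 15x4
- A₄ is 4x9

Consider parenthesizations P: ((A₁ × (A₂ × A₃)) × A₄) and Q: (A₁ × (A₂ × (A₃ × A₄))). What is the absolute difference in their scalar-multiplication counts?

Order P = ((A₁ × (A₂ × A₃)) × A₄): (A₂ × A₃): 2×15 by 15×4 → 2×4, cost 2·15·4 = 120; (A₁ × (A₂ × A₃)): 12×2 by 2×4 → 12×4, cost 12·2·4 = 96; cumulative 216; ((A₁ × (A₂ × A₃)) × A₄): 12×4 by 4×9 → 12×9, cost 12·4·9 = 432; cumulative 648. Total 648.
Order Q = (A₁ × (A₂ × (A₃ × A₄))): (A₃ × A₄): 15×4 by 4×9 → 15×9, cost 15·4·9 = 540; (A₂ × (A₃ × A₄)): 2×15 by 15×9 → 2×9, cost 2·15·9 = 270; cumulative 810; (A₁ × (A₂ × (A₃ × A₄))): 12×2 by 2×9 → 12×9, cost 12·2·9 = 216; cumulative 1026. Total 1026.
Difference: |648 − 1026| = 378.

378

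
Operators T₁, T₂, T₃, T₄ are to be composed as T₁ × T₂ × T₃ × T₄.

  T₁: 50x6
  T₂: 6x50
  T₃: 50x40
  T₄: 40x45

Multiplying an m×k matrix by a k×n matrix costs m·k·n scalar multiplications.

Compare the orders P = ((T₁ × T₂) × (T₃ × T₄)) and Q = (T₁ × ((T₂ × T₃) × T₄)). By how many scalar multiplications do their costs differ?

Order P = ((T₁ × T₂) × (T₃ × T₄)): (T₁ × T₂): 50×6 by 6×50 → 50×50, cost 50·6·50 = 15000; (T₃ × T₄): 50×40 by 40×45 → 50×45, cost 50·40·45 = 90000; ((T₁ × T₂) × (T₃ × T₄)): 50×50 by 50×45 → 50×45, cost 50·50·45 = 112500; cumulative 217500. Total 217500.
Order Q = (T₁ × ((T₂ × T₃) × T₄)): (T₂ × T₃): 6×50 by 50×40 → 6×40, cost 6·50·40 = 12000; ((T₂ × T₃) × T₄): 6×40 by 40×45 → 6×45, cost 6·40·45 = 10800; cumulative 22800; (T₁ × ((T₂ × T₃) × T₄)): 50×6 by 6×45 → 50×45, cost 50·6·45 = 13500; cumulative 36300. Total 36300.
Difference: |217500 − 36300| = 181200.

181200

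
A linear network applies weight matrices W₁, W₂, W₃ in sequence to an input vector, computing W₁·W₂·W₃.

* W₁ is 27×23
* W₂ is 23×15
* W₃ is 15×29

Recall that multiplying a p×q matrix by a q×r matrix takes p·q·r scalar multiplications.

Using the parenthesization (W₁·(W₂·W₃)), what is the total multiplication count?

28014

(W₂·W₃): 23×15 by 15×29 → 23×29, cost 23·15·29 = 10005
(W₁·(W₂·W₃)): 27×23 by 23×29 → 27×29, cost 27·23·29 = 18009; cumulative 28014
Total: 28014 scalar multiplications.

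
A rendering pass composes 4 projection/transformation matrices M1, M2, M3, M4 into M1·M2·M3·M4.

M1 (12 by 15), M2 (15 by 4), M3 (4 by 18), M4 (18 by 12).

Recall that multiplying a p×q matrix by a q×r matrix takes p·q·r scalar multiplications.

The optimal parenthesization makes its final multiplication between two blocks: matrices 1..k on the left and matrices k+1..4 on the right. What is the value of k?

Adjacent pairs: M1M2 = 12·15·4 = 720; M2M3 = 15·4·18 = 1080; M3M4 = 4·18·12 = 864.
Length 3: M1..M3: k=1: 0+1080+12·15·18=4320; k=2: 720+0+12·4·18=1584 → min 1584 | M2..M4: k=2: 0+864+15·4·12=1584; k=3: 1080+0+15·18·12=4320 → min 1584.
Top-level splits: k=1: (M1..M1)·(M2..M4) → 0+1584+12·15·12 = 3744; k=2: (M1..M2)·(M3..M4) → 720+864+12·4·12 = 2160; k=3: (M1..M3)·(M4..M4) → 1584+0+12·18·12 = 4176.
Best split is after M2, i.e. k = 2.

2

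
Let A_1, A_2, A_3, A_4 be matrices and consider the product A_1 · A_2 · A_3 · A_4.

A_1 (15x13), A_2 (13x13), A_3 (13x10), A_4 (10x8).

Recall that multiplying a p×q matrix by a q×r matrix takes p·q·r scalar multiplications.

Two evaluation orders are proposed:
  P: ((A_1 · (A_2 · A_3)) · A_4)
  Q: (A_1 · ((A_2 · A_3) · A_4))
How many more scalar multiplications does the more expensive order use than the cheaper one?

550

Order P = ((A_1 · (A_2 · A_3)) · A_4): (A_2 · A_3): 13×13 by 13×10 → 13×10, cost 13·13·10 = 1690; (A_1 · (A_2 · A_3)): 15×13 by 13×10 → 15×10, cost 15·13·10 = 1950; cumulative 3640; ((A_1 · (A_2 · A_3)) · A_4): 15×10 by 10×8 → 15×8, cost 15·10·8 = 1200; cumulative 4840. Total 4840.
Order Q = (A_1 · ((A_2 · A_3) · A_4)): (A_2 · A_3): 13×13 by 13×10 → 13×10, cost 13·13·10 = 1690; ((A_2 · A_3) · A_4): 13×10 by 10×8 → 13×8, cost 13·10·8 = 1040; cumulative 2730; (A_1 · ((A_2 · A_3) · A_4)): 15×13 by 13×8 → 15×8, cost 15·13·8 = 1560; cumulative 4290. Total 4290.
Difference: |4840 − 4290| = 550.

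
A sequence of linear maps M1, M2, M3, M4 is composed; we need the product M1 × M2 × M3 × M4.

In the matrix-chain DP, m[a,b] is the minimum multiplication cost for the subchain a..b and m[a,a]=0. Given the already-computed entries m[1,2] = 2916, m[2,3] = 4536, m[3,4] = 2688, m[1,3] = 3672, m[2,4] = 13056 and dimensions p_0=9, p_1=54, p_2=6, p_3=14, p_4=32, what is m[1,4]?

m[1,4] = min over k∈[1,3] of m[1,k]+m[k+1,4]+p_{0}·p_k·p_{4}.
k=1: 0 + 13056 + 9·54·32 = 28608; k=2: 2916 + 2688 + 9·6·32 = 7332; k=3: 3672 + 0 + 9·14·32 = 7704.
Minimum: 7332 at k=2.

7332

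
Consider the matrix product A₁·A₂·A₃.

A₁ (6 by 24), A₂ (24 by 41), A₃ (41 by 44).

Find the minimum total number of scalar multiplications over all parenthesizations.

Order (A₁·(A₂·A₃)): (A₂·A₃): 24×41 by 41×44 → 24×44, cost 24·41·44 = 43296; (A₁·(A₂·A₃)): 6×24 by 24×44 → 6×44, cost 6·24·44 = 6336; cumulative 49632. Total 49632.
Order ((A₁·A₂)·A₃): (A₁·A₂): 6×24 by 24×41 → 6×41, cost 6·24·41 = 5904; ((A₁·A₂)·A₃): 6×41 by 41×44 → 6×44, cost 6·41·44 = 10824; cumulative 16728. Total 16728.
Minimum: 16728.

16728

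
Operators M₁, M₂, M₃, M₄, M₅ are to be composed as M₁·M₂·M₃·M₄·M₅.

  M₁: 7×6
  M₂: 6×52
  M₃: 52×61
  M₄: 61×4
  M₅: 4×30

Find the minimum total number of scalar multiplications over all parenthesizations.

14944

Adjacent pairs: M₁M₂ = 7·6·52 = 2184; M₂M₃ = 6·52·61 = 19032; M₃M₄ = 52·61·4 = 12688; M₄M₅ = 61·4·30 = 7320.
Length 3: M₁..M₃: k=1: 0+19032+7·6·61=21594; k=2: 2184+0+7·52·61=24388 → min 21594 | M₂..M₄: k=2: 0+12688+6·52·4=13936; k=3: 19032+0+6·61·4=20496 → min 13936 | M₃..M₅: k=3: 0+7320+52·61·30=102480; k=4: 12688+0+52·4·30=18928 → min 18928.
Length 4: M₁..M₄: k=1: 0+13936+7·6·4=14104; k=2: 2184+12688+7·52·4=16328; k=3: 21594+0+7·61·4=23302 → min 14104 | M₂..M₅: k=2: 0+18928+6·52·30=28288; k=3: 19032+7320+6·61·30=37332; k=4: 13936+0+6·4·30=14656 → min 14656.
Length 5: M₁..M₅: k=1: 0+14656+7·6·30=15916; k=2: 2184+18928+7·52·30=32032; k=3: 21594+7320+7·61·30=41724; k=4: 14104+0+7·4·30=14944 → min 14944.
Optimal order: ((M₁·(M₂·(M₃·M₄)))·M₅) with cost 14944.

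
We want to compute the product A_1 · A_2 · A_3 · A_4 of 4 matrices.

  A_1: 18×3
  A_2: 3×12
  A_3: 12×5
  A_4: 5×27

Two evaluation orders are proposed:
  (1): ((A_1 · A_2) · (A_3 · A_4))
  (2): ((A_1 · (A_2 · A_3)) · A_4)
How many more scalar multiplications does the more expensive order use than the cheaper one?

5220

Order (1) = ((A_1 · A_2) · (A_3 · A_4)): (A_1 · A_2): 18×3 by 3×12 → 18×12, cost 18·3·12 = 648; (A_3 · A_4): 12×5 by 5×27 → 12×27, cost 12·5·27 = 1620; ((A_1 · A_2) · (A_3 · A_4)): 18×12 by 12×27 → 18×27, cost 18·12·27 = 5832; cumulative 8100. Total 8100.
Order (2) = ((A_1 · (A_2 · A_3)) · A_4): (A_2 · A_3): 3×12 by 12×5 → 3×5, cost 3·12·5 = 180; (A_1 · (A_2 · A_3)): 18×3 by 3×5 → 18×5, cost 18·3·5 = 270; cumulative 450; ((A_1 · (A_2 · A_3)) · A_4): 18×5 by 5×27 → 18×27, cost 18·5·27 = 2430; cumulative 2880. Total 2880.
Difference: |8100 − 2880| = 5220.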